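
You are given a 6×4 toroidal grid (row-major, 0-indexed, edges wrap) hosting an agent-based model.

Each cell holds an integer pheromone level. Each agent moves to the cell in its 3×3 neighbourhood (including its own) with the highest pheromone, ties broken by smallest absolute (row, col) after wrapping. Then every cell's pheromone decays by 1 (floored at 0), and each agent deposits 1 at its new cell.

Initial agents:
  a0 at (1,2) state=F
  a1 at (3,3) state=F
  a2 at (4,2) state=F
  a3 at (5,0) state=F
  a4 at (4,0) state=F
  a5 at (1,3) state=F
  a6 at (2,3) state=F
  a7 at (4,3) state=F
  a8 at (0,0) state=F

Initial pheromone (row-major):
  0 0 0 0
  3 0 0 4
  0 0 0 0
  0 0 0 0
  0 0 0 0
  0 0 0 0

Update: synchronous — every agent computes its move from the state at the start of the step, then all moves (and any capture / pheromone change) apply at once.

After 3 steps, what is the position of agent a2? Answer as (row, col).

t=1: a0@(1,3) a1@(2,0) a2@(3,1) a3@(0,0) a4@(3,0) a5@(1,3) a6@(1,3) a7@(3,0) a8@(1,3) | pheromone: 1 0 0 0 / 2 0 0 7 / 1 0 0 0 / 2 1 0 0 / 0 0 0 0 / 0 0 0 0
t=2: a0@(1,3) a1@(1,3) a2@(3,0) a3@(1,3) a4@(3,0) a5@(1,3) a6@(1,3) a7@(3,0) a8@(1,3) | pheromone: 0 0 0 0 / 1 0 0 12 / 0 0 0 0 / 4 0 0 0 / 0 0 0 0 / 0 0 0 0
t=3: a0@(1,3) a1@(1,3) a2@(3,0) a3@(1,3) a4@(3,0) a5@(1,3) a6@(1,3) a7@(3,0) a8@(1,3) | pheromone: 0 0 0 0 / 0 0 0 17 / 0 0 0 0 / 6 0 0 0 / 0 0 0 0 / 0 0 0 0

(3, 0)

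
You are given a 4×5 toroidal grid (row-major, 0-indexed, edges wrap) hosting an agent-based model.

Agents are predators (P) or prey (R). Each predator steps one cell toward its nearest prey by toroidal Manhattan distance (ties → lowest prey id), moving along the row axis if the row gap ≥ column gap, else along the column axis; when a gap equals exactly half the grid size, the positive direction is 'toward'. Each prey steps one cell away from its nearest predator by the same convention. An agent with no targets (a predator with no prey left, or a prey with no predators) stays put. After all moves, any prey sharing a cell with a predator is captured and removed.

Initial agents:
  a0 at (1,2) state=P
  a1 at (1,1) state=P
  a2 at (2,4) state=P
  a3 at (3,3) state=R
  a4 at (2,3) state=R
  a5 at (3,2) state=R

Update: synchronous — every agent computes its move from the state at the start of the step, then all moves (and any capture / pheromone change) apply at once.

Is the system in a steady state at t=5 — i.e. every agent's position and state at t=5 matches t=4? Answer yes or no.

t=1: a0@(2,2):P a1@(1,2):P a2@(2,3):P a3@(0,3):R
t=2: a0@(3,2):P a1@(0,2):P a2@(3,3):P
t=3: (unchanged — steady state)

yes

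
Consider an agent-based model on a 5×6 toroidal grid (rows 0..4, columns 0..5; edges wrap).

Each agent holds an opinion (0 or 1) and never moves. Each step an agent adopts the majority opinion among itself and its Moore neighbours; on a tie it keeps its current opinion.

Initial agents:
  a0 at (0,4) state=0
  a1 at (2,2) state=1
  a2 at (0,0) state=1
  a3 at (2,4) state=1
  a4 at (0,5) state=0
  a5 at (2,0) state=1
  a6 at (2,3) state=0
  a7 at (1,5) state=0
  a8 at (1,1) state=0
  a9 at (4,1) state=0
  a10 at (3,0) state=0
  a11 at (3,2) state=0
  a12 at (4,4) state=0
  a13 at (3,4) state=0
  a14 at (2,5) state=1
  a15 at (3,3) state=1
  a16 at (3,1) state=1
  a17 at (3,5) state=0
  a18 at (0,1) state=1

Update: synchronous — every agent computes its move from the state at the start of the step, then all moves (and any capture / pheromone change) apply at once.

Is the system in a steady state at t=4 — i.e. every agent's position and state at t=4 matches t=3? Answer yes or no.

t=1: a0@(0,4):0 a1@(2,2):1 a2@(0,0):0 a3@(2,4):0 a4@(0,5):0 a5@(2,0):0 a6@(2,3):0 a7@(1,5):1 a8@(1,1):1 a9@(4,1):0 a10@(3,0):0 a11@(3,2):0 a12@(4,4):0 a13@(3,4):0 a14@(2,5):0 a15@(3,3):0 a16@(3,1):1 a17@(3,5):0 a18@(0,1):1
t=2: a0@(0,4):0 a1@(2,2):1 a2@(0,0):0 a3@(2,4):0 a4@(0,5):0 a5@(2,0):0 a6@(2,3):0 a7@(1,5):0 a8@(1,1):1 a9@(4,1):0 a10@(3,0):0 a11@(3,2):0 a12@(4,4):0 a13@(3,4):0 a14@(2,5):0 a15@(3,3):0 a16@(3,1):0 a17@(3,5):0 a18@(0,1):1
t=3: a0@(0,4):0 a1@(2,2):0 a2@(0,0):0 a3@(2,4):0 a4@(0,5):0 a5@(2,0):0 a6@(2,3):0 a7@(1,5):0 a8@(1,1):1 a9@(4,1):0 a10@(3,0):0 a11@(3,2):0 a12@(4,4):0 a13@(3,4):0 a14@(2,5):0 a15@(3,3):0 a16@(3,1):0 a17@(3,5):0 a18@(0,1):1
t=4: a0@(0,4):0 a1@(2,2):0 a2@(0,0):0 a3@(2,4):0 a4@(0,5):0 a5@(2,0):0 a6@(2,3):0 a7@(1,5):0 a8@(1,1):0 a9@(4,1):0 a10@(3,0):0 a11@(3,2):0 a12@(4,4):0 a13@(3,4):0 a14@(2,5):0 a15@(3,3):0 a16@(3,1):0 a17@(3,5):0 a18@(0,1):1

no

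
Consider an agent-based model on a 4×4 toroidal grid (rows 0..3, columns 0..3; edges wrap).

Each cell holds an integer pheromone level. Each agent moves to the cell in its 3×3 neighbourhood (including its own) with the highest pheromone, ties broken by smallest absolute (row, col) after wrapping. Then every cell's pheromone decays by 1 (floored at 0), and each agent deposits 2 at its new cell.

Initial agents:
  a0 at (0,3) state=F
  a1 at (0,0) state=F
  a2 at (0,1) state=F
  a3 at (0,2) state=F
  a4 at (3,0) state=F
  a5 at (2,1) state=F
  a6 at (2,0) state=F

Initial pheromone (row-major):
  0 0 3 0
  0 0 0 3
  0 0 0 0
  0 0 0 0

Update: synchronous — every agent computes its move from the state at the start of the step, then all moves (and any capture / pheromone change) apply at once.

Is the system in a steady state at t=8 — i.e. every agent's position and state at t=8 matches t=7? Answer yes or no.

t=1: a0@(0,2) a1@(1,3) a2@(0,2) a3@(0,2) a4@(0,0) a5@(1,0) a6@(1,3) | pheromone: 2 0 8 0 / 2 0 0 6 / 0 0 0 0 / 0 0 0 0
t=2: a0@(0,2) a1@(0,2) a2@(0,2) a3@(0,2) a4@(1,3) a5@(1,3) a6@(0,2) | pheromone: 1 0 17 0 / 1 0 0 9 / 0 0 0 0 / 0 0 0 0
t=3: a0@(0,2) a1@(0,2) a2@(0,2) a3@(0,2) a4@(0,2) a5@(0,2) a6@(0,2) | pheromone: 0 0 30 0 / 0 0 0 8 / 0 0 0 0 / 0 0 0 0
t=4: a0@(0,2) a1@(0,2) a2@(0,2) a3@(0,2) a4@(0,2) a5@(0,2) a6@(0,2) | pheromone: 0 0 43 0 / 0 0 0 7 / 0 0 0 0 / 0 0 0 0
t=5: a0@(0,2) a1@(0,2) a2@(0,2) a3@(0,2) a4@(0,2) a5@(0,2) a6@(0,2) | pheromone: 0 0 56 0 / 0 0 0 6 / 0 0 0 0 / 0 0 0 0
t=6: a0@(0,2) a1@(0,2) a2@(0,2) a3@(0,2) a4@(0,2) a5@(0,2) a6@(0,2) | pheromone: 0 0 69 0 / 0 0 0 5 / 0 0 0 0 / 0 0 0 0
t=7: a0@(0,2) a1@(0,2) a2@(0,2) a3@(0,2) a4@(0,2) a5@(0,2) a6@(0,2) | pheromone: 0 0 82 0 / 0 0 0 4 / 0 0 0 0 / 0 0 0 0
t=8: a0@(0,2) a1@(0,2) a2@(0,2) a3@(0,2) a4@(0,2) a5@(0,2) a6@(0,2) | pheromone: 0 0 95 0 / 0 0 0 3 / 0 0 0 0 / 0 0 0 0

yes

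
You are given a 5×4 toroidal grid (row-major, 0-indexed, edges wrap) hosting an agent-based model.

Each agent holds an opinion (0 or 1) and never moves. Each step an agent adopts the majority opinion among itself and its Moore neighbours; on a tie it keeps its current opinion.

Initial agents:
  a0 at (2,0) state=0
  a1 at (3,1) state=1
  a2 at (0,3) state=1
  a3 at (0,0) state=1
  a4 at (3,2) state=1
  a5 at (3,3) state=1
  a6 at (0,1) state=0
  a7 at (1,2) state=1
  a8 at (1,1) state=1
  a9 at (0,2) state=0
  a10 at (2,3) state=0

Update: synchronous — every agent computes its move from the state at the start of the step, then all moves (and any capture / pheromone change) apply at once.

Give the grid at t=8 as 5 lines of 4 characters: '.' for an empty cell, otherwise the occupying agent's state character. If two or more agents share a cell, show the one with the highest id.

t=1: a0@(2,0):1 a1@(3,1):1 a2@(0,3):1 a3@(0,0):1 a4@(3,2):1 a5@(3,3):1 a6@(0,1):1 a7@(1,2):1 a8@(1,1):1 a9@(0,2):1 a10@(2,3):1
t=2: (unchanged — steady state)

1111
.11.
1..1
.111
....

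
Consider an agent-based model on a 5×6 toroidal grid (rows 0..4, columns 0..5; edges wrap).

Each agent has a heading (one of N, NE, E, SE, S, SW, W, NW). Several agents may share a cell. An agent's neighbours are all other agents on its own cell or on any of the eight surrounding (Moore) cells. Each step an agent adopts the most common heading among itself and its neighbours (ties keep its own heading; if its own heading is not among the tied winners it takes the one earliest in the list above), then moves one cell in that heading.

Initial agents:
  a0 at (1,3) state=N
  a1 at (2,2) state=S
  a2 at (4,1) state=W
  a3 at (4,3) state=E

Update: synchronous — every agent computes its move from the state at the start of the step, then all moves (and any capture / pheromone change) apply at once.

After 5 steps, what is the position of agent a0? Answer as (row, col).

t=1: a0@(0,3):N a1@(3,2):S a2@(4,0):W a3@(4,4):E
t=2: a0@(4,3):N a1@(4,2):S a2@(4,5):W a3@(4,5):E
t=3: a0@(3,3):N a1@(0,2):S a2@(4,4):W a3@(4,0):E
t=4: a0@(2,3):N a1@(1,2):S a2@(4,3):W a3@(4,1):E
t=5: a0@(1,3):N a1@(2,2):S a2@(4,2):W a3@(4,2):E

(1, 3)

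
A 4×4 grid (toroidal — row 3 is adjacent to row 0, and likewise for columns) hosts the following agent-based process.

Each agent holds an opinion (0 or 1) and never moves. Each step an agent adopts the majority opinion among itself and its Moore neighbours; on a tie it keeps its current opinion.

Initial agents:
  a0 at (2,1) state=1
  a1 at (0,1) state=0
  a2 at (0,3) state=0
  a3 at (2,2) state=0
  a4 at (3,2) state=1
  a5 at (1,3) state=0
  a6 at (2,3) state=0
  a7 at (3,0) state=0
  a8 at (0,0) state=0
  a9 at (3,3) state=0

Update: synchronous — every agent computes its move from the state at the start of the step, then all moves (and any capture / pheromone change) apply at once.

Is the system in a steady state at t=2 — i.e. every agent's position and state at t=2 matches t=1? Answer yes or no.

no

t=1: a0@(2,1):1 a1@(0,1):0 a2@(0,3):0 a3@(2,2):0 a4@(3,2):0 a5@(1,3):0 a6@(2,3):0 a7@(3,0):0 a8@(0,0):0 a9@(3,3):0
t=2: a0@(2,1):0 a1@(0,1):0 a2@(0,3):0 a3@(2,2):0 a4@(3,2):0 a5@(1,3):0 a6@(2,3):0 a7@(3,0):0 a8@(0,0):0 a9@(3,3):0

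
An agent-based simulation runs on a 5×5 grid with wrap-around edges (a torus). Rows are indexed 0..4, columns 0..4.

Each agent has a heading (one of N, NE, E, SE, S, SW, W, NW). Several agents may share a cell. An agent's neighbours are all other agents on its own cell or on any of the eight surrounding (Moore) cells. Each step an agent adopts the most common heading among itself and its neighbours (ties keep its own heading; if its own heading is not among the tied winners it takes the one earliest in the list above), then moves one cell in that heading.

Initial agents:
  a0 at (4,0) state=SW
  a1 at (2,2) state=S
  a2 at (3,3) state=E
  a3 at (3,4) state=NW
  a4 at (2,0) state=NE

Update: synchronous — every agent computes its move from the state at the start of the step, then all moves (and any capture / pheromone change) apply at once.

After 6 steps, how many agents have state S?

t=1: a0@(0,4):SW a1@(3,2):S a2@(3,4):E a3@(2,3):NW a4@(1,1):NE
t=2: a0@(1,3):SW a1@(4,2):S a2@(3,0):E a3@(1,2):NW a4@(0,2):NE
t=3: a0@(2,2):SW a1@(0,2):S a2@(3,1):E a3@(0,1):NW a4@(4,3):NE
t=4: a0@(3,1):SW a1@(1,2):S a2@(3,2):E a3@(4,0):NW a4@(3,4):NE
t=5: a0@(4,0):SW a1@(2,2):S a2@(3,3):E a3@(3,4):NW a4@(2,0):NE
t=6: a0@(0,4):SW a1@(3,2):S a2@(3,4):E a3@(2,3):NW a4@(1,1):NE

1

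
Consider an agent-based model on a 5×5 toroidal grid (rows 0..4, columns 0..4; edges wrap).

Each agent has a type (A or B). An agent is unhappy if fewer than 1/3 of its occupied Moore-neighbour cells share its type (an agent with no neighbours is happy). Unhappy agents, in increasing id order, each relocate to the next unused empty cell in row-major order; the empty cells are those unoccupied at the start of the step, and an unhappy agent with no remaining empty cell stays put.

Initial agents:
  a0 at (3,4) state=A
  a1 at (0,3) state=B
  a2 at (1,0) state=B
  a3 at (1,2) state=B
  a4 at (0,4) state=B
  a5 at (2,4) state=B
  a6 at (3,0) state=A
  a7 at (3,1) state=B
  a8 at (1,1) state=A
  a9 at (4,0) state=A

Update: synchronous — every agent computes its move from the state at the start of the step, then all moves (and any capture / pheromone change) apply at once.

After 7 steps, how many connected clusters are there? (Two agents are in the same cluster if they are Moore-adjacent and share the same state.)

2

t=1: a0@(3,4):A a1@(0,3):B a2@(1,0):B a3@(1,2):B a4@(0,4):B a5@(2,4):B a6@(3,0):A a7@(0,0):B a8@(0,1):A a9@(4,0):A
t=2: a0@(3,4):A a1@(0,3):B a2@(1,0):B a3@(1,2):B a4@(0,4):B a5@(2,4):B a6@(3,0):A a7@(0,0):B a8@(0,2):A a9@(4,0):A
t=3: a0@(3,4):A a1@(0,3):B a2@(1,0):B a3@(1,2):B a4@(0,4):B a5@(2,4):B a6@(3,0):A a7@(0,0):B a8@(0,1):A a9@(4,0):A
t=4: a0@(3,4):A a1@(0,3):B a2@(1,0):B a3@(1,2):B a4@(0,4):B a5@(2,4):B a6@(3,0):A a7@(0,0):B a8@(0,2):A a9@(4,0):A
t=5: a0@(3,4):A a1@(0,3):B a2@(1,0):B a3@(1,2):B a4@(0,4):B a5@(2,4):B a6@(3,0):A a7@(0,0):B a8@(0,1):A a9@(4,0):A
t=6: a0@(3,4):A a1@(0,3):B a2@(1,0):B a3@(1,2):B a4@(0,4):B a5@(2,4):B a6@(3,0):A a7@(0,0):B a8@(0,2):A a9@(4,0):A
t=7: a0@(3,4):A a1@(0,3):B a2@(1,0):B a3@(1,2):B a4@(0,4):B a5@(2,4):B a6@(3,0):A a7@(0,0):B a8@(0,1):A a9@(4,0):A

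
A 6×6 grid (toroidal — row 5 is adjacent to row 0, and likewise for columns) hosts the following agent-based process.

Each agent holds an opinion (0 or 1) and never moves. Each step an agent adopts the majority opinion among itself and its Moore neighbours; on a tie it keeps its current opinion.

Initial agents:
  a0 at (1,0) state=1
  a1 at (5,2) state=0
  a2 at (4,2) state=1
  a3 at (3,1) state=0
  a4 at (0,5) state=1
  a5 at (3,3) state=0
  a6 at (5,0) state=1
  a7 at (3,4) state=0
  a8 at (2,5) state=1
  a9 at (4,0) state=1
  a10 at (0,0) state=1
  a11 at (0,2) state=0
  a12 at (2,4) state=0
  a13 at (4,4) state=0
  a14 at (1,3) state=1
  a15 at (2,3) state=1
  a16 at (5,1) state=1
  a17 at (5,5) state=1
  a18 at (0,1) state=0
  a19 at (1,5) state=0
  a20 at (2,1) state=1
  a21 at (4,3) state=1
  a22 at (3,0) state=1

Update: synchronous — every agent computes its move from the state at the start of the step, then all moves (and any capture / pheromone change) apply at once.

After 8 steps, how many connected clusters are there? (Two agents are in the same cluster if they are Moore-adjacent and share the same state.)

2

t=1: a0@(1,0):1 a1@(5,2):0 a2@(4,2):1 a3@(3,1):1 a4@(0,5):1 a5@(3,3):0 a6@(5,0):1 a7@(3,4):0 a8@(2,5):1 a9@(4,0):1 a10@(0,0):1 a11@(0,2):0 a12@(2,4):0 a13@(4,4):0 a14@(1,3):1 a15@(2,3):0 a16@(5,1):1 a17@(5,5):1 a18@(0,1):1 a19@(1,5):1 a20@(2,1):1 a21@(4,3):0 a22@(3,0):1
t=2: a0@(1,0):1 a1@(5,2):0 a2@(4,2):1 a3@(3,1):1 a4@(0,5):1 a5@(3,3):0 a6@(5,0):1 a7@(3,4):0 a8@(2,5):1 a9@(4,0):1 a10@(0,0):1 a11@(0,2):1 a12@(2,4):0 a13@(4,4):0 a14@(1,3):0 a15@(2,3):0 a16@(5,1):1 a17@(5,5):1 a18@(0,1):1 a19@(1,5):1 a20@(2,1):1 a21@(4,3):0 a22@(3,0):1
t=3: a0@(1,0):1 a1@(5,2):1 a2@(4,2):1 a3@(3,1):1 a4@(0,5):1 a5@(3,3):0 a6@(5,0):1 a7@(3,4):0 a8@(2,5):1 a9@(4,0):1 a10@(0,0):1 a11@(0,2):1 a12@(2,4):0 a13@(4,4):0 a14@(1,3):0 a15@(2,3):0 a16@(5,1):1 a17@(5,5):1 a18@(0,1):1 a19@(1,5):1 a20@(2,1):1 a21@(4,3):0 a22@(3,0):1
t=4: (unchanged — steady state)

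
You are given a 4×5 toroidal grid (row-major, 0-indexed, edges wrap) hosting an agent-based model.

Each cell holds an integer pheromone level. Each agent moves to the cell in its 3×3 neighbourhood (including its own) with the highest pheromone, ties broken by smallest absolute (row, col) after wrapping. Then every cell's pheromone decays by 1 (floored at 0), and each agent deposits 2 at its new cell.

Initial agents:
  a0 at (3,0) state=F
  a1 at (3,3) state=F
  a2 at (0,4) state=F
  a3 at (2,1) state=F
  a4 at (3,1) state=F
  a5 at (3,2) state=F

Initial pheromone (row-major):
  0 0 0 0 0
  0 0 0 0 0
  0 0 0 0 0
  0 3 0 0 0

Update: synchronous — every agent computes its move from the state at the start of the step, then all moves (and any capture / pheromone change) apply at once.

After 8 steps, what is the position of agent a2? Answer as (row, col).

(3, 1)

t=1: a0@(3,1) a1@(0,2) a2@(0,0) a3@(3,1) a4@(3,1) a5@(3,1) | pheromone: 2 0 2 0 0 / 0 0 0 0 0 / 0 0 0 0 0 / 0 10 0 0 0
t=2: a0@(3,1) a1@(3,1) a2@(3,1) a3@(3,1) a4@(3,1) a5@(3,1) | pheromone: 1 0 1 0 0 / 0 0 0 0 0 / 0 0 0 0 0 / 0 21 0 0 0
t=3: a0@(3,1) a1@(3,1) a2@(3,1) a3@(3,1) a4@(3,1) a5@(3,1) | pheromone: 0 0 0 0 0 / 0 0 0 0 0 / 0 0 0 0 0 / 0 32 0 0 0
t=4: a0@(3,1) a1@(3,1) a2@(3,1) a3@(3,1) a4@(3,1) a5@(3,1) | pheromone: 0 0 0 0 0 / 0 0 0 0 0 / 0 0 0 0 0 / 0 43 0 0 0
t=5: a0@(3,1) a1@(3,1) a2@(3,1) a3@(3,1) a4@(3,1) a5@(3,1) | pheromone: 0 0 0 0 0 / 0 0 0 0 0 / 0 0 0 0 0 / 0 54 0 0 0
t=6: a0@(3,1) a1@(3,1) a2@(3,1) a3@(3,1) a4@(3,1) a5@(3,1) | pheromone: 0 0 0 0 0 / 0 0 0 0 0 / 0 0 0 0 0 / 0 65 0 0 0
t=7: a0@(3,1) a1@(3,1) a2@(3,1) a3@(3,1) a4@(3,1) a5@(3,1) | pheromone: 0 0 0 0 0 / 0 0 0 0 0 / 0 0 0 0 0 / 0 76 0 0 0
t=8: a0@(3,1) a1@(3,1) a2@(3,1) a3@(3,1) a4@(3,1) a5@(3,1) | pheromone: 0 0 0 0 0 / 0 0 0 0 0 / 0 0 0 0 0 / 0 87 0 0 0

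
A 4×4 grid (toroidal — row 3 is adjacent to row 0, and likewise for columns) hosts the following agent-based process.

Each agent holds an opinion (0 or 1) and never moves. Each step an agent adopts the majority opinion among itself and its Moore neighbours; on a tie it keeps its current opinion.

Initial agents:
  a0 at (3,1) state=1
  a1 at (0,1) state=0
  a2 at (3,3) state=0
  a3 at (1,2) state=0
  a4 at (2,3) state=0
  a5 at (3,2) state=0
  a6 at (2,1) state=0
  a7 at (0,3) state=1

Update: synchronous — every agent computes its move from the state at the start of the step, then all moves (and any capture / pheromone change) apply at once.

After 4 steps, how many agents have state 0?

8

t=1: a0@(3,1):0 a1@(0,1):0 a2@(3,3):0 a3@(1,2):0 a4@(2,3):0 a5@(3,2):0 a6@(2,1):0 a7@(0,3):0
t=2: (unchanged — steady state)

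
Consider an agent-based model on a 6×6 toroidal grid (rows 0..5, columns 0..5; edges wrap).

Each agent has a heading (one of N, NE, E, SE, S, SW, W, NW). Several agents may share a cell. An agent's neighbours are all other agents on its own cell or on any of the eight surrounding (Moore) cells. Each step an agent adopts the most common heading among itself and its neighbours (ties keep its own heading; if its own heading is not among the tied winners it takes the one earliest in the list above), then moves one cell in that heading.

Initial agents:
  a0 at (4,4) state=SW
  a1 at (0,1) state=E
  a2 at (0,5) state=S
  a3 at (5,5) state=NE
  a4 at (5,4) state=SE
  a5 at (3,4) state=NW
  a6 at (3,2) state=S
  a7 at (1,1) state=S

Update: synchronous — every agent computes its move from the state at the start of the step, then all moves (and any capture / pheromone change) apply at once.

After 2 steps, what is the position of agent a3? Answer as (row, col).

(3, 1)

t=1: a0@(5,3):SW a1@(0,2):E a2@(1,5):S a3@(4,0):NE a4@(0,5):SE a5@(2,3):NW a6@(4,2):S a7@(2,1):S
t=2: a0@(0,2):SW a1@(0,3):E a2@(2,5):S a3@(3,1):NE a4@(1,0):SE a5@(1,2):NW a6@(5,2):S a7@(3,1):S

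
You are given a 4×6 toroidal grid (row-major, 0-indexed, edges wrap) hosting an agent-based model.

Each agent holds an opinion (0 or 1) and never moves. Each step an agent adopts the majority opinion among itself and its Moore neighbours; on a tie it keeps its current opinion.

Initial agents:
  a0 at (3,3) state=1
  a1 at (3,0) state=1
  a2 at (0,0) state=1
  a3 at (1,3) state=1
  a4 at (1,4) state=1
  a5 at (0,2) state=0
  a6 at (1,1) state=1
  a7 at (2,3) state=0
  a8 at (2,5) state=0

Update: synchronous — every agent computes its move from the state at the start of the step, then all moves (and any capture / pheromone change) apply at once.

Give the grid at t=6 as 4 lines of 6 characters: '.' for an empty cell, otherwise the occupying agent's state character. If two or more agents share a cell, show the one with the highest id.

t=1: a0@(3,3):0 a1@(3,0):1 a2@(0,0):1 a3@(1,3):1 a4@(1,4):1 a5@(0,2):1 a6@(1,1):1 a7@(2,3):1 a8@(2,5):1
t=2: a0@(3,3):1 a1@(3,0):1 a2@(0,0):1 a3@(1,3):1 a4@(1,4):1 a5@(0,2):1 a6@(1,1):1 a7@(2,3):1 a8@(2,5):1
t=3: (unchanged — steady state)

1.1...
.1.11.
...1.1
1..1..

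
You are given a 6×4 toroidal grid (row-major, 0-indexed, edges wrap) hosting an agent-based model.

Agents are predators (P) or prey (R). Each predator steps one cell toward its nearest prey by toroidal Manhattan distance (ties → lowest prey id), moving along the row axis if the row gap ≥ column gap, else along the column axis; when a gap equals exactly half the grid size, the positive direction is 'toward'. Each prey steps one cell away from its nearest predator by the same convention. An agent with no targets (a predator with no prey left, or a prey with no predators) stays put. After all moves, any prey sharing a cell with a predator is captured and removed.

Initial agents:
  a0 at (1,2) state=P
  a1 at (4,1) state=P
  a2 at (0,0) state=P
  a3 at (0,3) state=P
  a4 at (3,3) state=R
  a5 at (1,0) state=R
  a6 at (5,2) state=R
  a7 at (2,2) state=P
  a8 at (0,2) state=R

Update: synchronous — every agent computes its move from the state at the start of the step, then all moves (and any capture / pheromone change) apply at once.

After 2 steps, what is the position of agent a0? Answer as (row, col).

t=1: a0@(0,2):P a1@(5,1):P a2@(1,0):P a3@(0,2):P a4@(4,3):R a5@(2,0):R a6@(4,2):R a7@(3,2):P a8@(5,2):R
t=2: a0@(5,2):P a1@(5,2):P a2@(2,0):P a3@(5,2):P a4@(5,3):R a5@(3,0):R a7@(4,2):P

(5, 2)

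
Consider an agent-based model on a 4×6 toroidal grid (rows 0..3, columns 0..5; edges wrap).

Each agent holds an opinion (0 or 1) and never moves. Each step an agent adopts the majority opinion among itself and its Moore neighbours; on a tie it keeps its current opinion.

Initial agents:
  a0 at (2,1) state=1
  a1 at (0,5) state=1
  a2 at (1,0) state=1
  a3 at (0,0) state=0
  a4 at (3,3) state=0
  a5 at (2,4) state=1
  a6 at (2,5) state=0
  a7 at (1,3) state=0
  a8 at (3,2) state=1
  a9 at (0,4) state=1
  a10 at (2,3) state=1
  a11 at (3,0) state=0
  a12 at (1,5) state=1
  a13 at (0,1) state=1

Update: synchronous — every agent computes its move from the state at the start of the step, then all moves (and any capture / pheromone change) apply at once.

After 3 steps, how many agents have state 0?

0

t=1: a0@(2,1):1 a1@(0,5):1 a2@(1,0):1 a3@(0,0):1 a4@(3,3):1 a5@(2,4):1 a6@(2,5):1 a7@(1,3):1 a8@(3,2):1 a9@(0,4):1 a10@(2,3):1 a11@(3,0):0 a12@(1,5):1 a13@(0,1):1
t=2: a0@(2,1):1 a1@(0,5):1 a2@(1,0):1 a3@(0,0):1 a4@(3,3):1 a5@(2,4):1 a6@(2,5):1 a7@(1,3):1 a8@(3,2):1 a9@(0,4):1 a10@(2,3):1 a11@(3,0):1 a12@(1,5):1 a13@(0,1):1
t=3: (unchanged — steady state)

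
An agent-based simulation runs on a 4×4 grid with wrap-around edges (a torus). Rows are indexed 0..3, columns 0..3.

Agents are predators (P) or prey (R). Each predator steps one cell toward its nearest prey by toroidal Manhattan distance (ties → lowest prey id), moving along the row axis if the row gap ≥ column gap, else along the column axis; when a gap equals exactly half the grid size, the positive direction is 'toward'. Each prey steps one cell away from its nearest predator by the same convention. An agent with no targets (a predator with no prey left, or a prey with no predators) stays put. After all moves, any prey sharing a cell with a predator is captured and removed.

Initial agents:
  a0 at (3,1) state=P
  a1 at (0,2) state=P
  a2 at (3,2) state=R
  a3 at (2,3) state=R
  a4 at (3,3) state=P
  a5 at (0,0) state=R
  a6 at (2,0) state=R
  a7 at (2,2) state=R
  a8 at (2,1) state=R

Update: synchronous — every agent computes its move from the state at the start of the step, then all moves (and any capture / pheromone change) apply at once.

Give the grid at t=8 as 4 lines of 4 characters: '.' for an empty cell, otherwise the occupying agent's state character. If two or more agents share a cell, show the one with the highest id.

RRRR
....
....
.PR.

t=1: a0@(3,2):P a1@(3,2):P a2@(3,3):R a3@(1,3):R a4@(3,2):P a5@(1,0):R a6@(1,0):R a7@(1,2):R a8@(1,1):R
t=2: a0@(3,3):P a1@(3,3):P a2@(3,0):R a3@(0,3):R a4@(3,3):P a5@(0,0):R a6@(0,0):R a7@(0,2):R a8@(0,1):R
t=3: a0@(3,0):P a1@(3,0):P a2@(3,1):R a3@(1,3):R a4@(3,0):P a5@(1,0):R a6@(1,0):R a7@(1,2):R a8@(0,0):R
t=4: a0@(3,1):P a1@(3,1):P a2@(3,2):R a3@(0,3):R a4@(3,1):P a5@(0,0):R a6@(0,0):R a7@(0,2):R a8@(1,0):R
t=5: a0@(3,2):P a1@(3,2):P a2@(3,3):R a3@(0,2):R a4@(3,2):P a5@(1,0):R a6@(1,0):R a7@(1,2):R a8@(0,0):R
t=6: a0@(3,3):P a1@(3,3):P a2@(3,0):R a3@(1,2):R a4@(3,3):P a5@(0,0):R a6@(0,0):R a7@(0,2):R a8@(0,3):R
t=7: a0@(3,0):P a1@(3,0):P a2@(3,1):R a3@(0,2):R a4@(3,0):P a5@(1,0):R a6@(1,0):R a7@(1,2):R a8@(1,3):R
t=8: a0@(3,1):P a1@(3,1):P a2@(3,2):R a3@(0,1):R a4@(3,1):P a5@(0,0):R a6@(0,0):R a7@(0,2):R a8@(0,3):R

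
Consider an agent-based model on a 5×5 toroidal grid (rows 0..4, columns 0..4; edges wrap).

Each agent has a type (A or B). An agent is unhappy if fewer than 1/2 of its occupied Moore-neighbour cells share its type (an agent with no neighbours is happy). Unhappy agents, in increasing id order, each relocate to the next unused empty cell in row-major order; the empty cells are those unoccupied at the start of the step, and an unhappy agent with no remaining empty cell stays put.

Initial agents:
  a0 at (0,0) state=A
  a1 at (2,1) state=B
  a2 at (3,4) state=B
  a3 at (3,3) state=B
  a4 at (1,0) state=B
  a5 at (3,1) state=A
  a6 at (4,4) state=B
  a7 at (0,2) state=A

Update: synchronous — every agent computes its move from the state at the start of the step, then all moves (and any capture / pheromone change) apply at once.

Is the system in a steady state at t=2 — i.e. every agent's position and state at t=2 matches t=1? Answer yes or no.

t=1: a0@(0,1):A a1@(2,1):B a2@(3,4):B a3@(3,3):B a4@(1,0):B a5@(0,3):A a6@(4,4):B a7@(0,2):A
t=2: (unchanged — steady state)

yes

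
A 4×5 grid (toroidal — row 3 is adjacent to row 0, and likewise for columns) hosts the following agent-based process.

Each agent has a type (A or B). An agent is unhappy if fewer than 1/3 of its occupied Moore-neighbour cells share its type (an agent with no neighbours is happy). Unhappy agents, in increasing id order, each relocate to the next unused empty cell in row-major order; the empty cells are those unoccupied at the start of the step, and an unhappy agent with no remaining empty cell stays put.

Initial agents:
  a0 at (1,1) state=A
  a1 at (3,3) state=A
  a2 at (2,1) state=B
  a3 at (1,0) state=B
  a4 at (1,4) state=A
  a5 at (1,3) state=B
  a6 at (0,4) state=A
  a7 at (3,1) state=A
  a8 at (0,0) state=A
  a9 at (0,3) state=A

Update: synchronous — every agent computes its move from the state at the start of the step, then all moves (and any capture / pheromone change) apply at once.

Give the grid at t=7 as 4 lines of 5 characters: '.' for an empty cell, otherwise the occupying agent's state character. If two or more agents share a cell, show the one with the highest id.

ABBAA
A.B.A
..A..
...A.

t=1: a0@(1,1):A a1@(3,3):A a2@(2,1):B a3@(0,1):B a4@(1,4):A a5@(0,2):B a6@(0,4):A a7@(3,1):A a8@(0,0):A a9@(0,3):A
t=2: a0@(1,0):A a1@(3,3):A a2@(1,2):B a3@(1,3):B a4@(1,4):A a5@(2,0):B a6@(0,4):A a7@(2,2):A a8@(0,0):A a9@(0,3):A
t=3: a0@(1,0):A a1@(3,3):A a2@(1,2):B a3@(0,1):B a4@(1,4):A a5@(0,2):B a6@(0,4):A a7@(2,2):A a8@(0,0):A a9@(0,3):A
t=4: (unchanged — steady state)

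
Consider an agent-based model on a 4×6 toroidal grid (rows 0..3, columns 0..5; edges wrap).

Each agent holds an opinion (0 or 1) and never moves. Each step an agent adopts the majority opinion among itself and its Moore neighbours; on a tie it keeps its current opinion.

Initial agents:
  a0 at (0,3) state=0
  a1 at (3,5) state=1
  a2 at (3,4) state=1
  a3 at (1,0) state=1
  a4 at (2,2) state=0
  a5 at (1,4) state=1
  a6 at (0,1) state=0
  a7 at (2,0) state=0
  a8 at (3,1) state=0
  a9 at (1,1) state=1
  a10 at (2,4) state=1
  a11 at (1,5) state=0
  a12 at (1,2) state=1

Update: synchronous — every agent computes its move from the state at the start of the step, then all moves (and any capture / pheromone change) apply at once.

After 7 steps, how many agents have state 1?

6

t=1: a0@(0,3):1 a1@(3,5):1 a2@(3,4):1 a3@(1,0):0 a4@(2,2):0 a5@(1,4):1 a6@(0,1):1 a7@(2,0):0 a8@(3,1):0 a9@(1,1):1 a10@(2,4):1 a11@(1,5):1 a12@(1,2):0
t=2: a0@(0,3):1 a1@(3,5):1 a2@(3,4):1 a3@(1,0):1 a4@(2,2):0 a5@(1,4):1 a6@(0,1):0 a7@(2,0):0 a8@(3,1):0 a9@(1,1):0 a10@(2,4):1 a11@(1,5):1 a12@(1,2):1
t=3: a0@(0,3):1 a1@(3,5):1 a2@(3,4):1 a3@(1,0):0 a4@(2,2):0 a5@(1,4):1 a6@(0,1):0 a7@(2,0):0 a8@(3,1):0 a9@(1,1):0 a10@(2,4):1 a11@(1,5):1 a12@(1,2):0
t=4: (unchanged — steady state)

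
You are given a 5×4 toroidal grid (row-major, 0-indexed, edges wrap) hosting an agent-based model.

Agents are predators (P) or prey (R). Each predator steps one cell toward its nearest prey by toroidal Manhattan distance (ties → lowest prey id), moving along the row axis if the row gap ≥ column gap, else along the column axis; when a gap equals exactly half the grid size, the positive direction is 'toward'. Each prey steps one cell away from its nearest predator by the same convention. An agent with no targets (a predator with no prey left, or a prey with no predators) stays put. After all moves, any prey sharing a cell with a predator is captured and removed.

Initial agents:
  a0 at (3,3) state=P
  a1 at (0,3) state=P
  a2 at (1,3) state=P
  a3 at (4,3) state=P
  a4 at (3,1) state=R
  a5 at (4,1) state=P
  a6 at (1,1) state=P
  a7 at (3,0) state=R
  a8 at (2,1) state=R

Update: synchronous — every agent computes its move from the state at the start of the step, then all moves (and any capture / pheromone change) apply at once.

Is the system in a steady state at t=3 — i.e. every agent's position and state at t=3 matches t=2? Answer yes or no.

yes

t=1: a0@(3,0):P a1@(4,3):P a2@(2,3):P a3@(3,3):P a5@(3,1):P a6@(2,1):P
t=2: (unchanged — steady state)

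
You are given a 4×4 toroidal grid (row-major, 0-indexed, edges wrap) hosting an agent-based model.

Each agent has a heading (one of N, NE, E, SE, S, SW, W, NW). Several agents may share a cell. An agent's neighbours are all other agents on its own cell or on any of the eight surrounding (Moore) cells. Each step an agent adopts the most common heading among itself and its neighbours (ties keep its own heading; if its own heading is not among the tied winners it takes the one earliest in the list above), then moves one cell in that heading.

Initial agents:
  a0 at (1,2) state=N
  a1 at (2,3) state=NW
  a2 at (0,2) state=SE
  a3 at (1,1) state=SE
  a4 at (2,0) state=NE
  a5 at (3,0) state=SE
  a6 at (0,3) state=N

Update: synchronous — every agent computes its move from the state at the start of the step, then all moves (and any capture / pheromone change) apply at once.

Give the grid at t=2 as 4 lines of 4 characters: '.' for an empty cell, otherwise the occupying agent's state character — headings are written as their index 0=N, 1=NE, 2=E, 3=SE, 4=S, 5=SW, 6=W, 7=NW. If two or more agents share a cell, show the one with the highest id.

..3.
..33
3..0
...3

t=1: a0@(0,2):N a1@(1,2):NW a2@(1,3):SE a3@(2,2):SE a4@(3,1):SE a5@(0,1):SE a6@(3,3):N
t=2: a0@(1,3):SE a1@(2,3):SE a2@(2,0):SE a3@(3,3):SE a4@(0,2):SE a5@(1,2):SE a6@(2,3):N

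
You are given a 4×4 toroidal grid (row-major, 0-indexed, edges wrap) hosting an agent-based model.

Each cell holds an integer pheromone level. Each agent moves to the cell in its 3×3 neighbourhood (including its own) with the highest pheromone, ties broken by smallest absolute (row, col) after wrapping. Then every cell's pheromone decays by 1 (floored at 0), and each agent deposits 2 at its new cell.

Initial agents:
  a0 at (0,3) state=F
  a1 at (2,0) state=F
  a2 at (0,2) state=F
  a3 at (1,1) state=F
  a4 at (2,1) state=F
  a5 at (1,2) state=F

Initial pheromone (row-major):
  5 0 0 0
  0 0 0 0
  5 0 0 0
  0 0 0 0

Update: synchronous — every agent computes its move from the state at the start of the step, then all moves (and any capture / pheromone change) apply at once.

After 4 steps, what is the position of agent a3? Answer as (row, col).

(0, 0)

t=1: a0@(0,0) a1@(2,0) a2@(0,1) a3@(0,0) a4@(2,0) a5@(0,1) | pheromone: 8 4 0 0 / 0 0 0 0 / 8 0 0 0 / 0 0 0 0
t=2: a0@(0,0) a1@(2,0) a2@(0,0) a3@(0,0) a4@(2,0) a5@(0,0) | pheromone: 15 3 0 0 / 0 0 0 0 / 11 0 0 0 / 0 0 0 0
t=3: a0@(0,0) a1@(2,0) a2@(0,0) a3@(0,0) a4@(2,0) a5@(0,0) | pheromone: 22 2 0 0 / 0 0 0 0 / 14 0 0 0 / 0 0 0 0
t=4: a0@(0,0) a1@(2,0) a2@(0,0) a3@(0,0) a4@(2,0) a5@(0,0) | pheromone: 29 1 0 0 / 0 0 0 0 / 17 0 0 0 / 0 0 0 0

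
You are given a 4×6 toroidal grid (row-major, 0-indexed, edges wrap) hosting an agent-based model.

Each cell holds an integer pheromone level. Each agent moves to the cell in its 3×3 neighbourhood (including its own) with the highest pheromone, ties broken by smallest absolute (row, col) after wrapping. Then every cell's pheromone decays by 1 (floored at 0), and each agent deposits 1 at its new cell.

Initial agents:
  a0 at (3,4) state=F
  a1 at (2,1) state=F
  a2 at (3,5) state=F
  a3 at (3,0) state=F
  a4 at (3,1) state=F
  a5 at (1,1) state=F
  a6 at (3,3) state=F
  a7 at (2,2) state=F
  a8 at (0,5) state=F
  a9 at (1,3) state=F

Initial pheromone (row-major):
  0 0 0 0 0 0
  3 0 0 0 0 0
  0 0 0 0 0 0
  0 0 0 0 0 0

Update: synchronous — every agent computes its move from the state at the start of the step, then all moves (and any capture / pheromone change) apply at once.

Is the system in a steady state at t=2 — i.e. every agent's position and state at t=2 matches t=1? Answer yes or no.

no

t=1: a0@(0,3) a1@(1,0) a2@(0,0) a3@(0,0) a4@(0,0) a5@(1,0) a6@(0,2) a7@(1,1) a8@(1,0) a9@(0,2) | pheromone: 3 0 2 1 0 0 / 5 1 0 0 0 0 / 0 0 0 0 0 0 / 0 0 0 0 0 0
t=2: a0@(0,2) a1@(1,0) a2@(1,0) a3@(1,0) a4@(1,0) a5@(1,0) a6@(0,2) a7@(1,0) a8@(1,0) a9@(0,2) | pheromone: 2 0 4 0 0 0 / 11 0 0 0 0 0 / 0 0 0 0 0 0 / 0 0 0 0 0 0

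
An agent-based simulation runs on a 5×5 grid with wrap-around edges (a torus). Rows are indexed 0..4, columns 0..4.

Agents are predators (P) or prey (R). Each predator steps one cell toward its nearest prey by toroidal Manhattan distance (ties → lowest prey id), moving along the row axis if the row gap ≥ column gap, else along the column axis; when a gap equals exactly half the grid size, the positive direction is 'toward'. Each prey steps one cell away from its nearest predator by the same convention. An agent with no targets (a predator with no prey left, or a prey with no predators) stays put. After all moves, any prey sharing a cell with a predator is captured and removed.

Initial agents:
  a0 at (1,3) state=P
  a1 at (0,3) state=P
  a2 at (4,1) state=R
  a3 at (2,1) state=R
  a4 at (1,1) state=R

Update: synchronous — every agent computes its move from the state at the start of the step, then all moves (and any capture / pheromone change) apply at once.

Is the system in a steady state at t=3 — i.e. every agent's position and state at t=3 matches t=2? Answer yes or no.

t=1: a0@(1,2):P a1@(0,2):P a2@(4,0):R a3@(2,0):R a4@(1,0):R
t=2: a0@(1,1):P a1@(0,1):P a2@(4,4):R a3@(2,4):R a4@(1,4):R
t=3: a0@(1,0):P a1@(0,0):P a2@(4,3):R a3@(2,3):R a4@(1,3):R

no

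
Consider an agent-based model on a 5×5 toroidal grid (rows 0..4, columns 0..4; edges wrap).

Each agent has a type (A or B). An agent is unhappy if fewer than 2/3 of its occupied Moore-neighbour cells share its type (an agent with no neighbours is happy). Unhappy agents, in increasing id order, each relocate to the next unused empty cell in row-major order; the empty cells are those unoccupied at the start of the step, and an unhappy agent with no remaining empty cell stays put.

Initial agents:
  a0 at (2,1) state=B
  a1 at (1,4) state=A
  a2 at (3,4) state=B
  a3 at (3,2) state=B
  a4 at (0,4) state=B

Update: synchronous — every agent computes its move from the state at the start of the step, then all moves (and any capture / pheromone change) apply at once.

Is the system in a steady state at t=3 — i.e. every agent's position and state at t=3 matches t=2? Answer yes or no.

no

t=1: a0@(2,1):B a1@(0,0):A a2@(3,4):B a3@(3,2):B a4@(0,1):B
t=2: a0@(2,1):B a1@(0,2):A a2@(3,4):B a3@(3,2):B a4@(0,3):B
t=3: a0@(2,1):B a1@(0,0):A a2@(3,4):B a3@(3,2):B a4@(0,1):B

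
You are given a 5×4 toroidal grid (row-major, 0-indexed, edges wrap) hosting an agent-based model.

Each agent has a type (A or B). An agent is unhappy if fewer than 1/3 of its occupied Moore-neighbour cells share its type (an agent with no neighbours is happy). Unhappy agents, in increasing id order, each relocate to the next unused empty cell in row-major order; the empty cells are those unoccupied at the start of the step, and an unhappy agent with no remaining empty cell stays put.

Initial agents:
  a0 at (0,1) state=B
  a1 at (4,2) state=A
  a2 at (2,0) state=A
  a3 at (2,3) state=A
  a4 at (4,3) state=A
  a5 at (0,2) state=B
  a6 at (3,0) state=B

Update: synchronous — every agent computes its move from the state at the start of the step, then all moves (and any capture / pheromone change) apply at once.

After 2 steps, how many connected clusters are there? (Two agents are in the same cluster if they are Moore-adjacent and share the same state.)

3

t=1: a0@(0,1):B a1@(4,2):A a2@(2,0):A a3@(2,3):A a4@(4,3):A a5@(0,2):B a6@(0,0):B
t=2: (unchanged — steady state)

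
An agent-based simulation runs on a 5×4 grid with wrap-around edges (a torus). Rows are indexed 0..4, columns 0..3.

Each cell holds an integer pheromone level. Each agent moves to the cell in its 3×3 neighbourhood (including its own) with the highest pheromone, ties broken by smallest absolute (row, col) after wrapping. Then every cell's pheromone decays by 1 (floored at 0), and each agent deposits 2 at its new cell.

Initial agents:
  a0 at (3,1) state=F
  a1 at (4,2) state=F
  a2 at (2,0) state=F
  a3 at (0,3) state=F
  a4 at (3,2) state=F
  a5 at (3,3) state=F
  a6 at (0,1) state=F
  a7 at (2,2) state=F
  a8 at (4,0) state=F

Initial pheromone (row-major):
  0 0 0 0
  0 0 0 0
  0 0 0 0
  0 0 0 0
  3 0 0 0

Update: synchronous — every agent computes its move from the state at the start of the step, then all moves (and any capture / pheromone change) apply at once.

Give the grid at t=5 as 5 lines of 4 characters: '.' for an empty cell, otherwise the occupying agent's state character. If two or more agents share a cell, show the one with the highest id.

....
....
....
....
F...

t=1: a0@(4,0) a1@(0,1) a2@(1,0) a3@(4,0) a4@(2,1) a5@(4,0) a6@(4,0) a7@(1,1) a8@(4,0) | pheromone: 0 2 0 0 / 2 2 0 0 / 0 2 0 0 / 0 0 0 0 / 12 0 0 0
t=2: a0@(4,0) a1@(4,0) a2@(0,1) a3@(4,0) a4@(1,0) a5@(4,0) a6@(4,0) a7@(0,1) a8@(4,0) | pheromone: 0 5 0 0 / 3 1 0 0 / 0 1 0 0 / 0 0 0 0 / 23 0 0 0
t=3: a0@(4,0) a1@(4,0) a2@(4,0) a3@(4,0) a4@(0,1) a5@(4,0) a6@(4,0) a7@(4,0) a8@(4,0) | pheromone: 0 6 0 0 / 2 0 0 0 / 0 0 0 0 / 0 0 0 0 / 38 0 0 0
t=4: a0@(4,0) a1@(4,0) a2@(4,0) a3@(4,0) a4@(4,0) a5@(4,0) a6@(4,0) a7@(4,0) a8@(4,0) | pheromone: 0 5 0 0 / 1 0 0 0 / 0 0 0 0 / 0 0 0 0 / 55 0 0 0
t=5: a0@(4,0) a1@(4,0) a2@(4,0) a3@(4,0) a4@(4,0) a5@(4,0) a6@(4,0) a7@(4,0) a8@(4,0) | pheromone: 0 4 0 0 / 0 0 0 0 / 0 0 0 0 / 0 0 0 0 / 72 0 0 0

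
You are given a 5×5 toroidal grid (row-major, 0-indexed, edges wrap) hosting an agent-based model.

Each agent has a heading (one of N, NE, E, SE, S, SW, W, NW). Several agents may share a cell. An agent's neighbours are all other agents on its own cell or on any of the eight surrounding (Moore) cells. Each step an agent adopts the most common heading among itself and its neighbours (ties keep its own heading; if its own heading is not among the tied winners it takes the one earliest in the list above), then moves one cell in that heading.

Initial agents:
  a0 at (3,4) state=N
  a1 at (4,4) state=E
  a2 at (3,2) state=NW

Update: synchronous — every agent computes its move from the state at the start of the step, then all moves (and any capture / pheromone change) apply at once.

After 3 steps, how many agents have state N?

1

t=1: a0@(2,4):N a1@(4,0):E a2@(2,1):NW
t=2: a0@(1,4):N a1@(4,1):E a2@(1,0):NW
t=3: a0@(0,4):N a1@(4,2):E a2@(0,4):NW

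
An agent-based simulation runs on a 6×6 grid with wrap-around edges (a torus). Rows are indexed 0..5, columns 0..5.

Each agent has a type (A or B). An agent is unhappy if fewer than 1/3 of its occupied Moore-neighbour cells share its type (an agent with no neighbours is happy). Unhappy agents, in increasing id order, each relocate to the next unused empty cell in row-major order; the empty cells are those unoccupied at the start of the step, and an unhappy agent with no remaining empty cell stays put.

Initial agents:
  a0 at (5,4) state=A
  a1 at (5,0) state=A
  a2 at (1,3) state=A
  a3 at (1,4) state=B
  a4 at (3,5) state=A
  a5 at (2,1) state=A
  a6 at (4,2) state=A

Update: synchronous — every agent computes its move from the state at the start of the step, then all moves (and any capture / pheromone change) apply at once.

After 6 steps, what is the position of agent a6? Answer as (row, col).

(4, 2)

t=1: a0@(5,4):A a1@(5,0):A a2@(0,0):A a3@(0,1):B a4@(3,5):A a5@(2,1):A a6@(4,2):A
t=2: a0@(5,4):A a1@(5,0):A a2@(0,0):A a3@(0,2):B a4@(3,5):A a5@(2,1):A a6@(4,2):A
t=3: (unchanged — steady state)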